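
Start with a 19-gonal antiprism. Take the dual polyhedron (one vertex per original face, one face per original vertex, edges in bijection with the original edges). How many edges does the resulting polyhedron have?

The base solid has V = 38, E = 76, F = 40.
The dual swaps V and F and preserves E: V′ = F = 40, E′ = E = 76, F′ = V = 38.

76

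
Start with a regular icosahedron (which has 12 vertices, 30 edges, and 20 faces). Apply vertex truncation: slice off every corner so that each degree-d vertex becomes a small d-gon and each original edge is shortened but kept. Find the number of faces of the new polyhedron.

Truncation replaces each original edge-end by a new vertex, so V′ = 2E = 60.
Each original edge survives, and each old vertex of degree d contributes d new edges; summing degrees gives Σd = 2E, so E′ = E + 2E = 3E = 90.
Each original face survives and each original vertex becomes one new face: F′ = F + V = 32.

32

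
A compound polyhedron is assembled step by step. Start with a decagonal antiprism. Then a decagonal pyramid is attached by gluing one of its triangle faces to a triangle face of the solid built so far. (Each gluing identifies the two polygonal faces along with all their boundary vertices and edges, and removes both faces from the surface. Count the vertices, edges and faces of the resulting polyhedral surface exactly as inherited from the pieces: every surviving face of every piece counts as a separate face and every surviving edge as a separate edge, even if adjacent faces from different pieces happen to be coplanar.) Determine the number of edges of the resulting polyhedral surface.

57

A decagonal antiprism: V=20, E=40, F=22.
Attach a decagonal pyramid (V=11, E=20, F=11) along a 3-gon: merge 3 vertices and 3 edges, delete both glued faces → V=28, E=57, F=31.
Check: V − E + F = 28 − 57 + 31 = 2.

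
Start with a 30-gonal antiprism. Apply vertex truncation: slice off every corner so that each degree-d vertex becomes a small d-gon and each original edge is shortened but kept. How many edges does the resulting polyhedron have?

The base solid has V = 60, E = 120, F = 62.
Truncation replaces each original edge-end by a new vertex, so V′ = 2E = 240.
Each original edge survives, and each old vertex of degree d contributes d new edges; summing degrees gives Σd = 2E, so E′ = E + 2E = 3E = 360.
Each original face survives and each original vertex becomes one new face: F′ = F + V = 122.

360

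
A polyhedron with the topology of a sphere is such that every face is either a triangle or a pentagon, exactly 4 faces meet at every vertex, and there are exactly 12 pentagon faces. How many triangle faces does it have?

Let x be the number of triangles; then F = 12 + x.
Edge–face incidences: 2E = 5·12 + 3·x = 60 + 3x.
Every vertex has degree 4, so 4V = 2E.
Euler: V − E + F = 2 ⇒ (2E)/4 − E + (12 + x) = 2.
Multiply by 8: 2·(2E) − 4·(2E) + 8·(12 + x) = 16, i.e. 96 + 8x − 2·(60 + 3x) = 16.
Collecting terms: 2x − 24 = 16, so 2x = 40, so x = 20.
Then 2E = 60 + 3·20 = 120, so E = 60, V = 2E/4 = 30, F = 12 + 20 = 32.

20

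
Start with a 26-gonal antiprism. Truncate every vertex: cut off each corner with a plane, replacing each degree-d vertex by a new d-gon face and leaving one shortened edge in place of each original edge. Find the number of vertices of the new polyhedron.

208

The base solid has V = 52, E = 104, F = 54.
Truncation replaces each original edge-end by a new vertex, so V′ = 2E = 208.
Each original edge survives, and each old vertex of degree d contributes d new edges; summing degrees gives Σd = 2E, so E′ = E + 2E = 3E = 312.
Each original face survives and each original vertex becomes one new face: F′ = F + V = 106.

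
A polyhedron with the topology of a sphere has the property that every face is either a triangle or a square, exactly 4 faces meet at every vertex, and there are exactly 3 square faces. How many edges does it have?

18

Let x be the number of triangles; then F = 3 + x.
Edge–face incidences: 2E = 4·3 + 3·x = 12 + 3x.
Every vertex has degree 4, so 4V = 2E.
Euler: V − E + F = 2 ⇒ (2E)/4 − E + (3 + x) = 2.
Multiply by 8: 2·(2E) − 4·(2E) + 8·(3 + x) = 16, i.e. 24 + 8x − 2·(12 + 3x) = 16.
Collecting terms: 2x = 16, so x = 8.
Then 2E = 12 + 3·8 = 36, so E = 18, V = 2E/4 = 9, F = 3 + 8 = 11.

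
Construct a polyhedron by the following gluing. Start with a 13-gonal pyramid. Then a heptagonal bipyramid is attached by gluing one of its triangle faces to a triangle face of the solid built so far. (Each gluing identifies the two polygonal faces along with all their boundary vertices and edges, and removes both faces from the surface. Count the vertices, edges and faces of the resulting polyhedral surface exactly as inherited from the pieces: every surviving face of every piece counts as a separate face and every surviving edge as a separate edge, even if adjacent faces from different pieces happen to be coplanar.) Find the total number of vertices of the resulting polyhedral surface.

A 13-gonal pyramid: V=14, E=26, F=14.
Attach a heptagonal bipyramid (V=9, E=21, F=14) along a 3-gon: merge 3 vertices and 3 edges, delete both glued faces → V=20, E=44, F=26.
Check: V − E + F = 20 − 44 + 26 = 2.

20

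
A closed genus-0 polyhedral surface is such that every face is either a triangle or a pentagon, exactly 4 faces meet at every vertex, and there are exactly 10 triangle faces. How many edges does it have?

Let x be the number of pentagons; then F = 10 + x.
Edge–face incidences: 2E = 3·10 + 5·x = 30 + 5x.
Every vertex has degree 4, so 4V = 2E.
Euler: V − E + F = 2 ⇒ (2E)/4 − E + (10 + x) = 2.
Multiply by 8: 2·(2E) − 4·(2E) + 8·(10 + x) = 16, i.e. 80 + 8x − 2·(30 + 5x) = 16.
Collecting terms: −2x + 20 = 16, so −2x = −4, so x = 2.
Then 2E = 30 + 5·2 = 40, so E = 20, V = 2E/4 = 10, F = 10 + 2 = 12.

20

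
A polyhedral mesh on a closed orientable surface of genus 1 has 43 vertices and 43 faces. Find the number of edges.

For a closed orientable surface of genus 1, χ = 2 − 2·1 = 0.
E = V + F − (0) = 43 + 43 − (0) = 86.

86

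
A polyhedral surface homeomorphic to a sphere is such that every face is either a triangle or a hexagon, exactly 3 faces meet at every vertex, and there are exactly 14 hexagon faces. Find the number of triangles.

4

Let x be the number of triangles; then F = 14 + x.
Edge–face incidences: 2E = 6·14 + 3·x = 84 + 3x.
Every vertex has degree 3, so 3V = 2E.
Euler: V − E + F = 2 ⇒ (2E)/3 − E + (14 + x) = 2.
Multiply by 6: 2·(2E) − 3·(2E) + 6·(14 + x) = 12, i.e. 84 + 6x − (84 + 3x) = 12.
Collecting terms: 3x = 12, so x = 4.
Then 2E = 84 + 3·4 = 96, so E = 48, V = 2E/3 = 32, F = 14 + 4 = 18.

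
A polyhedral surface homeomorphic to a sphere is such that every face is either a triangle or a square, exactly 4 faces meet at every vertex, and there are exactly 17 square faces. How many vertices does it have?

23

Let x be the number of triangles; then F = 17 + x.
Edge–face incidences: 2E = 4·17 + 3·x = 68 + 3x.
Every vertex has degree 4, so 4V = 2E.
Euler: V − E + F = 2 ⇒ (2E)/4 − E + (17 + x) = 2.
Multiply by 8: 2·(2E) − 4·(2E) + 8·(17 + x) = 16, i.e. 136 + 8x − 2·(68 + 3x) = 16.
Collecting terms: 2x = 16, so x = 8.
Then 2E = 68 + 3·8 = 92, so E = 46, V = 2E/4 = 23, F = 17 + 8 = 25.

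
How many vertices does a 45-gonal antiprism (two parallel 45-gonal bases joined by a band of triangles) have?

90

An antiprism on an n-gon has two n-gon caps and 2n triangles: V = 2·45 = 90, E = 4·45 = 180, F = 2·45 + 2 = 92.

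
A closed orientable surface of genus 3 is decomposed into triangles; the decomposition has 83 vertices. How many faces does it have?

174

χ = 2 − 2·3 = -4, and every face is a triangle so 3F = 2E.
V − E + F = -4 with E = 3F/2 gives 83 − (3/2 − 1)·F = -4, so F = 174 and E = 261.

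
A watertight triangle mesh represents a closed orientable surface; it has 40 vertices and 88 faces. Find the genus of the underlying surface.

Every face is a triangle, so 2E = 3·88 = 264, giving E = 132.
χ = V − E + F = 40 − 132 + 88 = -4.
For a closed orientable surface χ = 2 − 2g, so g = (2 − (-4))/2 = 3.

3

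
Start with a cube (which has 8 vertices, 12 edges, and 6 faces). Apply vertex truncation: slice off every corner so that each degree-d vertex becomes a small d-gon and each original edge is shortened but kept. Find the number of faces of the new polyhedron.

Truncation replaces each original edge-end by a new vertex, so V′ = 2E = 24.
Each original edge survives, and each old vertex of degree d contributes d new edges; summing degrees gives Σd = 2E, so E′ = E + 2E = 3E = 36.
Each original face survives and each original vertex becomes one new face: F′ = F + V = 14.

14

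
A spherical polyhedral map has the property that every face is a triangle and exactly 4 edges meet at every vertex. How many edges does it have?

12

Each face has 3 edges and each edge borders two faces, so 2E = 3F.
Each vertex has degree 4, so 4V = 2E and hence V = 3F/4.
Euler: V − E + F = 2 ⇒ (3F/4) − (3F/2) + F = 2.
Multiply by 8: (6 − 12 + 8)F = 16, i.e. 2F = 16.
So F = 8, E = 3·8/2 = 12, V = 3·8/4 = 6.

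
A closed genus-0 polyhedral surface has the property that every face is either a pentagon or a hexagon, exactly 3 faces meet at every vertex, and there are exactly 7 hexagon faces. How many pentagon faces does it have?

Let x be the number of pentagons; then F = 7 + x.
Edge–face incidences: 2E = 6·7 + 5·x = 42 + 5x.
Every vertex has degree 3, so 3V = 2E.
Euler: V − E + F = 2 ⇒ (2E)/3 − E + (7 + x) = 2.
Multiply by 6: 2·(2E) − 3·(2E) + 6·(7 + x) = 12, i.e. 42 + 6x − (42 + 5x) = 12.
Collecting terms: x = 12.
Then 2E = 42 + 5·12 = 102, so E = 51, V = 2E/3 = 34, F = 7 + 12 = 19.

12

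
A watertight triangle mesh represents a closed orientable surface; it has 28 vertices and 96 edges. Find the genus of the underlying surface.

3

Every face is a triangle and each edge borders two faces, so 3F = 2·96, giving F = 64.
χ = V − E + F = 28 − 96 + 64 = -4.
For a closed orientable surface χ = 2 − 2g, so g = (2 − (-4))/2 = 3.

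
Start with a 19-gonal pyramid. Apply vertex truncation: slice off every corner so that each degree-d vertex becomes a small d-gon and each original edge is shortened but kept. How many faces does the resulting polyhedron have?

40

The base solid has V = 20, E = 38, F = 20.
Truncation replaces each original edge-end by a new vertex, so V′ = 2E = 76.
Each original edge survives, and each old vertex of degree d contributes d new edges; summing degrees gives Σd = 2E, so E′ = E + 2E = 3E = 114.
Each original face survives and each original vertex becomes one new face: F′ = F + V = 40.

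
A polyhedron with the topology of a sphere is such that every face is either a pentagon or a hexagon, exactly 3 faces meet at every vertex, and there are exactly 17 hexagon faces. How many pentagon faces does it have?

Let x be the number of pentagons; then F = 17 + x.
Edge–face incidences: 2E = 6·17 + 5·x = 102 + 5x.
Every vertex has degree 3, so 3V = 2E.
Euler: V − E + F = 2 ⇒ (2E)/3 − E + (17 + x) = 2.
Multiply by 6: 2·(2E) − 3·(2E) + 6·(17 + x) = 12, i.e. 102 + 6x − (102 + 5x) = 12.
Collecting terms: x = 12.
Then 2E = 102 + 5·12 = 162, so E = 81, V = 2E/3 = 54, F = 17 + 12 = 29.

12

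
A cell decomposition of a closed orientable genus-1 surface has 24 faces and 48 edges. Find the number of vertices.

For a closed orientable surface of genus 1, χ = 2 − 2·1 = 0.
V = 0 + E − F = 0 + 48 − 24 = 24.

24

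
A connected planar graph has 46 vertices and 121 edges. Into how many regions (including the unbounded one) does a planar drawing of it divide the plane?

77

Euler's formula for a connected plane graph: V − E + F = 2, so F = 2 − 46 + 121 = 77.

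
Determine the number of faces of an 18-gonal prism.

20

A prism on an n-gon has two n-gon bases and n rectangular sides: V = 2·18 = 36, E = 3·18 = 54, F = 18 + 2 = 20.
Check: V − E + F = 36 − 54 + 20 = 2.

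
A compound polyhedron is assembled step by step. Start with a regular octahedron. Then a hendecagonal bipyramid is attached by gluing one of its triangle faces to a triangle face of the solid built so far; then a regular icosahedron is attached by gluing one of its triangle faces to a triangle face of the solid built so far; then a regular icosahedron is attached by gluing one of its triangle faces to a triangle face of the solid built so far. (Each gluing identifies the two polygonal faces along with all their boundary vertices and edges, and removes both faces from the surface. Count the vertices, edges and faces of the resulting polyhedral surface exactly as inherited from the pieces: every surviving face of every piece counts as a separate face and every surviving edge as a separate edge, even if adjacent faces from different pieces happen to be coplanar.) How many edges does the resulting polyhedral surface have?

A regular octahedron: V=6, E=12, F=8.
Attach a hendecagonal bipyramid (V=13, E=33, F=22) along a 3-gon: merge 3 vertices and 3 edges, delete both glued faces → V=16, E=42, F=28.
Attach a regular icosahedron (V=12, E=30, F=20) along a 3-gon: merge 3 vertices and 3 edges, delete both glued faces → V=25, E=69, F=46.
Attach a regular icosahedron (V=12, E=30, F=20) along a 3-gon: merge 3 vertices and 3 edges, delete both glued faces → V=34, E=96, F=64.
Check: V − E + F = 34 − 96 + 64 = 2.

96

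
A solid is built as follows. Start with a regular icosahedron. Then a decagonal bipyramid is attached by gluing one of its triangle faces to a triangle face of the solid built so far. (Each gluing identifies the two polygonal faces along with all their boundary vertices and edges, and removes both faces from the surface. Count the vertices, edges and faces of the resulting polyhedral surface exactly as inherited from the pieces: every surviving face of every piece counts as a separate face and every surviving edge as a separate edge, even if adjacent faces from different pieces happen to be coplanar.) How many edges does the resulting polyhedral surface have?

57

A regular icosahedron: V=12, E=30, F=20.
Attach a decagonal bipyramid (V=12, E=30, F=20) along a 3-gon: merge 3 vertices and 3 edges, delete both glued faces → V=21, E=57, F=38.
Check: V − E + F = 21 − 57 + 38 = 2.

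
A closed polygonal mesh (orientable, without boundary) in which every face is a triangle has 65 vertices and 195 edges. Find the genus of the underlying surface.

1

Every face is a triangle and each edge borders two faces, so 3F = 2·195, giving F = 130.
χ = V − E + F = 65 − 195 + 130 = 0.
For a closed orientable surface χ = 2 − 2g, so g = (2 − (0))/2 = 1.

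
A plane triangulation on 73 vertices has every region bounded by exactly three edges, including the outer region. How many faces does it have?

In a plane triangulation 3F = 2E and V − E + F = 2, so F = 2V − 4 = 2·73 − 4 = 142.

142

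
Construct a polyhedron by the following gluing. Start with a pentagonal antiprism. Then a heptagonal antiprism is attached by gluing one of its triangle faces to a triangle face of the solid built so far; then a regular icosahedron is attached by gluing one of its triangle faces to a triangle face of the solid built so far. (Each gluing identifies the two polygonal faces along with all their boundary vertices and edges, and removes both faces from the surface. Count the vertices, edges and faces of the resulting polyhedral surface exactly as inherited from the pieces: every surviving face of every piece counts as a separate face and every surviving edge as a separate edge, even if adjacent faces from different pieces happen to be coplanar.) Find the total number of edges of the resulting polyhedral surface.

A pentagonal antiprism: V=10, E=20, F=12.
Attach a heptagonal antiprism (V=14, E=28, F=16) along a 3-gon: merge 3 vertices and 3 edges, delete both glued faces → V=21, E=45, F=26.
Attach a regular icosahedron (V=12, E=30, F=20) along a 3-gon: merge 3 vertices and 3 edges, delete both glued faces → V=30, E=72, F=44.
Check: V − E + F = 30 − 72 + 44 = 2.

72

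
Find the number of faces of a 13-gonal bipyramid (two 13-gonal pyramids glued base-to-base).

A bipyramid over an n-gon has 2n triangular faces and n + 2 vertices: V = 13 + 2 = 15, E = 3·13 = 39, F = 2·13 = 26.

26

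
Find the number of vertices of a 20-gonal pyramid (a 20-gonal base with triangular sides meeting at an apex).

21

A pyramid on an n-gon base has one n-gon and n triangles: V = 20 + 1 = 21, E = 2·20 = 40, F = 20 + 1 = 21.
Check: V − E + F = 21 − 40 + 21 = 2.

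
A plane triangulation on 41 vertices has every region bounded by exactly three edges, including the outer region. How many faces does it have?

78

In a plane triangulation 3F = 2E and V − E + F = 2, so F = 2V − 4 = 2·41 − 4 = 78.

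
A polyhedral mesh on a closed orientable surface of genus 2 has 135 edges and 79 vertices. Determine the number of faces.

54

For a closed orientable surface of genus 2, χ = 2 − 2·2 = -2.
F = -2 − V + E = -2 − 79 + 135 = 54.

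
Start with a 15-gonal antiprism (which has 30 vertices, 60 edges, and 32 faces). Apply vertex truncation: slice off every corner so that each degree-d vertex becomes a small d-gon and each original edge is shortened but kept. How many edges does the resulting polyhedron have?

180

Truncation replaces each original edge-end by a new vertex, so V′ = 2E = 120.
Each original edge survives, and each old vertex of degree d contributes d new edges; summing degrees gives Σd = 2E, so E′ = E + 2E = 3E = 180.
Each original face survives and each original vertex becomes one new face: F′ = F + V = 62.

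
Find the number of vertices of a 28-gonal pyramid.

A pyramid on an n-gon base has one n-gon and n triangles: V = 28 + 1 = 29, E = 2·28 = 56, F = 28 + 1 = 29.
Check: V − E + F = 29 − 56 + 29 = 2.

29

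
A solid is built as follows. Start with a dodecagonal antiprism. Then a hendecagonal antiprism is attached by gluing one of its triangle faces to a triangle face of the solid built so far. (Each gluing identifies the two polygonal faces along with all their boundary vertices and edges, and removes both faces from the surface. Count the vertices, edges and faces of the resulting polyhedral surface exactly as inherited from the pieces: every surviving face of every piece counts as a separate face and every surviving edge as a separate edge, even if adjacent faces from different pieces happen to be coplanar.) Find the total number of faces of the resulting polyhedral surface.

48

A dodecagonal antiprism: V=24, E=48, F=26.
Attach a hendecagonal antiprism (V=22, E=44, F=24) along a 3-gon: merge 3 vertices and 3 edges, delete both glued faces → V=43, E=89, F=48.
Check: V − E + F = 43 − 89 + 48 = 2.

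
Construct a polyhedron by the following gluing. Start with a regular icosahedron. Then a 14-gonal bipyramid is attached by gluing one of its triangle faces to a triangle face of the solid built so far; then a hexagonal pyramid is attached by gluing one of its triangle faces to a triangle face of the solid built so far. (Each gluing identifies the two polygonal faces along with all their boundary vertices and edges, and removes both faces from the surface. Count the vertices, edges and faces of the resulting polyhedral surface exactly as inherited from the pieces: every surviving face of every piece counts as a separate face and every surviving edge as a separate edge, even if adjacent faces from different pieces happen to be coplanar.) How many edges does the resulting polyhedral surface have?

A regular icosahedron: V=12, E=30, F=20.
Attach a 14-gonal bipyramid (V=16, E=42, F=28) along a 3-gon: merge 3 vertices and 3 edges, delete both glued faces → V=25, E=69, F=46.
Attach a hexagonal pyramid (V=7, E=12, F=7) along a 3-gon: merge 3 vertices and 3 edges, delete both glued faces → V=29, E=78, F=51.
Check: V − E + F = 29 − 78 + 51 = 2.

78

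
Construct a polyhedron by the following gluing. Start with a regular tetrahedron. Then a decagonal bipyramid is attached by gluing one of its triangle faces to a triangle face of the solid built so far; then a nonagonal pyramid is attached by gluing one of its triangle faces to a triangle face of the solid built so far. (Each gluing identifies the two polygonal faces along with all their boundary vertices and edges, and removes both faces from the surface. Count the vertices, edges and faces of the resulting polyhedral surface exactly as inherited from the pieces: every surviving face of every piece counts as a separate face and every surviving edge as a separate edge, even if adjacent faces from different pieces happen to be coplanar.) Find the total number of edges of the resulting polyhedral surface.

48

A regular tetrahedron: V=4, E=6, F=4.
Attach a decagonal bipyramid (V=12, E=30, F=20) along a 3-gon: merge 3 vertices and 3 edges, delete both glued faces → V=13, E=33, F=22.
Attach a nonagonal pyramid (V=10, E=18, F=10) along a 3-gon: merge 3 vertices and 3 edges, delete both glued faces → V=20, E=48, F=30.
Check: V − E + F = 20 − 48 + 30 = 2.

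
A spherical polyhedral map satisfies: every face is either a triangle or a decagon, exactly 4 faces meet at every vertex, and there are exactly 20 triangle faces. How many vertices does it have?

Let x be the number of decagons; then F = 20 + x.
Edge–face incidences: 2E = 3·20 + 10·x = 60 + 10x.
Every vertex has degree 4, so 4V = 2E.
Euler: V − E + F = 2 ⇒ (2E)/4 − E + (20 + x) = 2.
Multiply by 8: 2·(2E) − 4·(2E) + 8·(20 + x) = 16, i.e. 160 + 8x − 2·(60 + 10x) = 16.
Collecting terms: −12x + 40 = 16, so −12x = −24, so x = 2.
Then 2E = 60 + 10·2 = 80, so E = 40, V = 2E/4 = 20, F = 20 + 2 = 22.

20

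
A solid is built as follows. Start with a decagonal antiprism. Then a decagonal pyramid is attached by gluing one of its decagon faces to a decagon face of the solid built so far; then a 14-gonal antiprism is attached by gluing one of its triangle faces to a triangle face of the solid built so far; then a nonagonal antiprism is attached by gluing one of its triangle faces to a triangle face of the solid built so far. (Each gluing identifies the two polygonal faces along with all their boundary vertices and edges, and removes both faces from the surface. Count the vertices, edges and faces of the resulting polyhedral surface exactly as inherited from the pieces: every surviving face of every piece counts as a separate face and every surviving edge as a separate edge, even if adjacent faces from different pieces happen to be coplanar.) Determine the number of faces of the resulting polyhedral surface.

77

A decagonal antiprism: V=20, E=40, F=22.
Attach a decagonal pyramid (V=11, E=20, F=11) along a 10-gon: merge 10 vertices and 10 edges, delete both glued faces → V=21, E=50, F=31.
Attach a 14-gonal antiprism (V=28, E=56, F=30) along a 3-gon: merge 3 vertices and 3 edges, delete both glued faces → V=46, E=103, F=59.
Attach a nonagonal antiprism (V=18, E=36, F=20) along a 3-gon: merge 3 vertices and 3 edges, delete both glued faces → V=61, E=136, F=77.
Check: V − E + F = 61 − 136 + 77 = 2.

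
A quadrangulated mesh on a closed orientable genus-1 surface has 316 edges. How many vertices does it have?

χ = 2 − 2·1 = 0, and every face is a square so 4F = 2E.
F = 2E/4 = 158. Then V = 0 + E − F = 0 + 316 − 158 = 158.

158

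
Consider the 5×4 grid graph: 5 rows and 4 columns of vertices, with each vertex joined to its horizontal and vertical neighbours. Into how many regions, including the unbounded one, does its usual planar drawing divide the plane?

13

The grid has V = 5·4 = 20 vertices and E = 5·3 + 4·4 = 31 edges.
F = 2 − V + E = 2 − 20 + 31 = 13.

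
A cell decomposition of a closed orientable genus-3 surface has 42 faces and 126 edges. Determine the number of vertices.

80

For a closed orientable surface of genus 3, χ = 2 − 2·3 = -4.
V = -4 + E − F = -4 + 126 − 42 = 80.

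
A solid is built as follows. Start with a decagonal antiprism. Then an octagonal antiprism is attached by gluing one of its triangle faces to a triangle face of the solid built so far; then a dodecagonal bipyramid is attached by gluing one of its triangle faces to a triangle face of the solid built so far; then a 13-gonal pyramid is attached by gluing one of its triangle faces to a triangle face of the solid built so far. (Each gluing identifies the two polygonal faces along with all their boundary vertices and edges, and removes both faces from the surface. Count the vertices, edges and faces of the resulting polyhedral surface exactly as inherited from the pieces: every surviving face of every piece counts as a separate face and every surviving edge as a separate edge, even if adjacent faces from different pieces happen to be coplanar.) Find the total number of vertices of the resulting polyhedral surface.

A decagonal antiprism: V=20, E=40, F=22.
Attach an octagonal antiprism (V=16, E=32, F=18) along a 3-gon: merge 3 vertices and 3 edges, delete both glued faces → V=33, E=69, F=38.
Attach a dodecagonal bipyramid (V=14, E=36, F=24) along a 3-gon: merge 3 vertices and 3 edges, delete both glued faces → V=44, E=102, F=60.
Attach a 13-gonal pyramid (V=14, E=26, F=14) along a 3-gon: merge 3 vertices and 3 edges, delete both glued faces → V=55, E=125, F=72.
Check: V − E + F = 55 − 125 + 72 = 2.

55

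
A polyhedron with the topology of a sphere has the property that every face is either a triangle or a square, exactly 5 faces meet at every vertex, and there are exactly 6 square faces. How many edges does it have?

60

Let x be the number of triangles; then F = 6 + x.
Edge–face incidences: 2E = 4·6 + 3·x = 24 + 3x.
Every vertex has degree 5, so 5V = 2E.
Euler: V − E + F = 2 ⇒ (2E)/5 − E + (6 + x) = 2.
Multiply by 10: 2·(2E) − 5·(2E) + 10·(6 + x) = 20, i.e. 60 + 10x − 3·(24 + 3x) = 20.
Collecting terms: x − 12 = 20, so x = 32.
Then 2E = 24 + 3·32 = 120, so E = 60, V = 2E/5 = 24, F = 6 + 32 = 38.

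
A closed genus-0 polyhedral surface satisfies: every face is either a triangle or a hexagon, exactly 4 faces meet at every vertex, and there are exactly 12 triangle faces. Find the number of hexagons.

Let x be the number of hexagons; then F = 12 + x.
Edge–face incidences: 2E = 3·12 + 6·x = 36 + 6x.
Every vertex has degree 4, so 4V = 2E.
Euler: V − E + F = 2 ⇒ (2E)/4 − E + (12 + x) = 2.
Multiply by 8: 2·(2E) − 4·(2E) + 8·(12 + x) = 16, i.e. 96 + 8x − 2·(36 + 6x) = 16.
Collecting terms: −4x + 24 = 16, so −4x = −8, so x = 2.
Then 2E = 36 + 6·2 = 48, so E = 24, V = 2E/4 = 12, F = 12 + 2 = 14.

2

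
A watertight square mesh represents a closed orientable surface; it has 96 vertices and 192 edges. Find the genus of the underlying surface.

Every face is a square and each edge borders two faces, so 4F = 2·192, giving F = 96.
χ = V − E + F = 96 − 192 + 96 = 0.
For a closed orientable surface χ = 2 − 2g, so g = (2 − (0))/2 = 1.

1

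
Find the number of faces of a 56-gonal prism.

A prism on an n-gon has two n-gon bases and n rectangular sides: V = 2·56 = 112, E = 3·56 = 168, F = 56 + 2 = 58.
Check: V − E + F = 112 − 168 + 58 = 2.

58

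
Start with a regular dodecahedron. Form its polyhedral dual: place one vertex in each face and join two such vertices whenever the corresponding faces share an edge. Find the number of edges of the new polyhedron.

The base solid has V = 20, E = 30, F = 12.
The dual swaps V and F and preserves E: V′ = F = 12, E′ = E = 30, F′ = V = 20.

30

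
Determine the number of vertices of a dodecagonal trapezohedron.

26

The n-trapezohedron (dual of the n-antiprism) has V = 2·12 + 2 = 26, E = 4·12 = 48, F = 2·12 = 24.
Check: V − E + F = 26 − 48 + 24 = 2.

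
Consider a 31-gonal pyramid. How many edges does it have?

A pyramid on an n-gon base has one n-gon and n triangles: V = 31 + 1 = 32, E = 2·31 = 62, F = 31 + 1 = 32.

62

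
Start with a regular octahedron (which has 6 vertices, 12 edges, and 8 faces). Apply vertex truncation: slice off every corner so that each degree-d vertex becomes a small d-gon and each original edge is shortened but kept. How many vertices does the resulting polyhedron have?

24

Truncation replaces each original edge-end by a new vertex, so V′ = 2E = 24.
Each original edge survives, and each old vertex of degree d contributes d new edges; summing degrees gives Σd = 2E, so E′ = E + 2E = 3E = 36.
Each original face survives and each original vertex becomes one new face: F′ = F + V = 14.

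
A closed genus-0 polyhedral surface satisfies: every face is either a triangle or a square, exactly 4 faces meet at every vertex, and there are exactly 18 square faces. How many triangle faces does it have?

8

Let x be the number of triangles; then F = 18 + x.
Edge–face incidences: 2E = 4·18 + 3·x = 72 + 3x.
Every vertex has degree 4, so 4V = 2E.
Euler: V − E + F = 2 ⇒ (2E)/4 − E + (18 + x) = 2.
Multiply by 8: 2·(2E) − 4·(2E) + 8·(18 + x) = 16, i.e. 144 + 8x − 2·(72 + 3x) = 16.
Collecting terms: 2x = 16, so x = 8.
Then 2E = 72 + 3·8 = 96, so E = 48, V = 2E/4 = 24, F = 18 + 8 = 26.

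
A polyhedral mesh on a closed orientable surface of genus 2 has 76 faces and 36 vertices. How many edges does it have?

For a closed orientable surface of genus 2, χ = 2 − 2·2 = -2.
E = V + F − (-2) = 36 + 76 − (-2) = 114.

114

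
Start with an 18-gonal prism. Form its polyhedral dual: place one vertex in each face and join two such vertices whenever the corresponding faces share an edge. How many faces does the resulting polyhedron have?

36

The base solid has V = 36, E = 54, F = 20.
The dual swaps V and F and preserves E: V′ = F = 20, E′ = E = 54, F′ = V = 36.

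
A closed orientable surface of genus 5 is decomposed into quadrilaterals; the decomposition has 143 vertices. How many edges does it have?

χ = 2 − 2·5 = -8, and every face is a square so 4F = 2E.
V − E + F = -8 with E = 4F/2 gives 143 − (4/2 − 1)·F = -8, so F = 151 and E = 302.

302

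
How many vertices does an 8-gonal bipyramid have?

A bipyramid over an n-gon has 2n triangular faces and n + 2 vertices: V = 8 + 2 = 10, E = 3·8 = 24, F = 2·8 = 16.

10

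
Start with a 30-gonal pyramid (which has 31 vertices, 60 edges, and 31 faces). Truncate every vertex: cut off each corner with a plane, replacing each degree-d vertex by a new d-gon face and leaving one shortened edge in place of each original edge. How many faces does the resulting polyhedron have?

62

Truncation replaces each original edge-end by a new vertex, so V′ = 2E = 120.
Each original edge survives, and each old vertex of degree d contributes d new edges; summing degrees gives Σd = 2E, so E′ = E + 2E = 3E = 180.
Each original face survives and each original vertex becomes one new face: F′ = F + V = 62.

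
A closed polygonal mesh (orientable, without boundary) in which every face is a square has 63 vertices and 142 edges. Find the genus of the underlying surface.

5

Every face is a square and each edge borders two faces, so 4F = 2·142, giving F = 71.
χ = V − E + F = 63 − 142 + 71 = -8.
For a closed orientable surface χ = 2 − 2g, so g = (2 − (-8))/2 = 5.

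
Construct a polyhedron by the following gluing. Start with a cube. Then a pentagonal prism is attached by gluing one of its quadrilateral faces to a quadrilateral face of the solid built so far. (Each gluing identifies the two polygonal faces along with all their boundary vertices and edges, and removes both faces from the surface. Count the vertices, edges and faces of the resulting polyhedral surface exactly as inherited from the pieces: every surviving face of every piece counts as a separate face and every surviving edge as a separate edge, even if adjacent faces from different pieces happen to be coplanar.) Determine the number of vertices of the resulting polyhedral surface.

A cube: V=8, E=12, F=6.
Attach a pentagonal prism (V=10, E=15, F=7) along a 4-gon: merge 4 vertices and 4 edges, delete both glued faces → V=14, E=23, F=11.
Check: V − E + F = 14 − 23 + 11 = 2.

14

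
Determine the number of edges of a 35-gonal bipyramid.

A bipyramid over an n-gon has 2n triangular faces and n + 2 vertices: V = 35 + 2 = 37, E = 3·35 = 105, F = 2·35 = 70.
Check: V − E + F = 37 − 105 + 70 = 2.

105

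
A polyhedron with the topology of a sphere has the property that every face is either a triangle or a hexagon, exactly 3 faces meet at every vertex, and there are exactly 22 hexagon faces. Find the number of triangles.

4

Let x be the number of triangles; then F = 22 + x.
Edge–face incidences: 2E = 6·22 + 3·x = 132 + 3x.
Every vertex has degree 3, so 3V = 2E.
Euler: V − E + F = 2 ⇒ (2E)/3 − E + (22 + x) = 2.
Multiply by 6: 2·(2E) − 3·(2E) + 6·(22 + x) = 12, i.e. 132 + 6x − (132 + 3x) = 12.
Collecting terms: 3x = 12, so x = 4.
Then 2E = 132 + 3·4 = 144, so E = 72, V = 2E/3 = 48, F = 22 + 4 = 26.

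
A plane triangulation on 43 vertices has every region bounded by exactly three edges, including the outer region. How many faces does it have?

In a plane triangulation 3F = 2E and V − E + F = 2, so F = 2V − 4 = 2·43 − 4 = 82.

82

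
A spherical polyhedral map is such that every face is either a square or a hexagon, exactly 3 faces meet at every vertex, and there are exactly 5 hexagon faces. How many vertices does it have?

Let x be the number of squares; then F = 5 + x.
Edge–face incidences: 2E = 6·5 + 4·x = 30 + 4x.
Every vertex has degree 3, so 3V = 2E.
Euler: V − E + F = 2 ⇒ (2E)/3 − E + (5 + x) = 2.
Multiply by 6: 2·(2E) − 3·(2E) + 6·(5 + x) = 12, i.e. 30 + 6x − (30 + 4x) = 12.
Collecting terms: 2x = 12, so x = 6.
Then 2E = 30 + 4·6 = 54, so E = 27, V = 2E/3 = 18, F = 5 + 6 = 11.

18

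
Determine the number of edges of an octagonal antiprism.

An antiprism on an n-gon has two n-gon caps and 2n triangles: V = 2·8 = 16, E = 4·8 = 32, F = 2·8 + 2 = 18.
Check: V − E + F = 16 − 32 + 18 = 2.

32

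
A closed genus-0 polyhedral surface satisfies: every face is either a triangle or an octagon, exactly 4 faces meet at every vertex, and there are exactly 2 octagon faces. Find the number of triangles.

Let x be the number of triangles; then F = 2 + x.
Edge–face incidences: 2E = 8·2 + 3·x = 16 + 3x.
Every vertex has degree 4, so 4V = 2E.
Euler: V − E + F = 2 ⇒ (2E)/4 − E + (2 + x) = 2.
Multiply by 8: 2·(2E) − 4·(2E) + 8·(2 + x) = 16, i.e. 16 + 8x − 2·(16 + 3x) = 16.
Collecting terms: 2x − 16 = 16, so 2x = 32, so x = 16.
Then 2E = 16 + 3·16 = 64, so E = 32, V = 2E/4 = 16, F = 2 + 16 = 18.

16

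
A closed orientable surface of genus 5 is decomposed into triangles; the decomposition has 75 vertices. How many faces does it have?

χ = 2 − 2·5 = -8, and every face is a triangle so 3F = 2E.
V − E + F = -8 with E = 3F/2 gives 75 − (3/2 − 1)·F = -8, so F = 166 and E = 249.

166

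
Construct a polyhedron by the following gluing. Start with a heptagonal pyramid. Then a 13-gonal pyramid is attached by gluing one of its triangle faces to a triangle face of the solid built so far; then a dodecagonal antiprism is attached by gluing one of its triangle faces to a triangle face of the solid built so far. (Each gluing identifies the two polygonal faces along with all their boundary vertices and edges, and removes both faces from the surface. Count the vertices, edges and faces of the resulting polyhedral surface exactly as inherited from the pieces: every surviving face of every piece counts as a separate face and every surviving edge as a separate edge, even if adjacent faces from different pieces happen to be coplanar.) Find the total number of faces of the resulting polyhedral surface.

44

A heptagonal pyramid: V=8, E=14, F=8.
Attach a 13-gonal pyramid (V=14, E=26, F=14) along a 3-gon: merge 3 vertices and 3 edges, delete both glued faces → V=19, E=37, F=20.
Attach a dodecagonal antiprism (V=24, E=48, F=26) along a 3-gon: merge 3 vertices and 3 edges, delete both glued faces → V=40, E=82, F=44.
Check: V − E + F = 40 − 82 + 44 = 2.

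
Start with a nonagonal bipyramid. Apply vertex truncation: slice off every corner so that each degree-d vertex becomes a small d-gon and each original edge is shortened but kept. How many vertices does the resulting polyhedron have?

54

The base solid has V = 11, E = 27, F = 18.
Truncation replaces each original edge-end by a new vertex, so V′ = 2E = 54.
Each original edge survives, and each old vertex of degree d contributes d new edges; summing degrees gives Σd = 2E, so E′ = E + 2E = 3E = 81.
Each original face survives and each original vertex becomes one new face: F′ = F + V = 29.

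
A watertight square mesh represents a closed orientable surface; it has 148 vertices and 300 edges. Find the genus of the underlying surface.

Every face is a square and each edge borders two faces, so 4F = 2·300, giving F = 150.
χ = V − E + F = 148 − 300 + 150 = -2.
For a closed orientable surface χ = 2 − 2g, so g = (2 − (-2))/2 = 2.

2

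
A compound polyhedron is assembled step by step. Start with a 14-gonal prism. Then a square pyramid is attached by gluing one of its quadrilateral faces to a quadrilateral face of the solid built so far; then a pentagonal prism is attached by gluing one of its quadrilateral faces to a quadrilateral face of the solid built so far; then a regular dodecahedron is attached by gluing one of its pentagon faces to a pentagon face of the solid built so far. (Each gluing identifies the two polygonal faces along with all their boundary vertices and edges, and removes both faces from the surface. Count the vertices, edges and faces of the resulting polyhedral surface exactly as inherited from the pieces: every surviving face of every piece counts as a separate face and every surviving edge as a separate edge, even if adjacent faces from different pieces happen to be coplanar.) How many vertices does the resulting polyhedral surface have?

A 14-gonal prism: V=28, E=42, F=16.
Attach a square pyramid (V=5, E=8, F=5) along a 4-gon: merge 4 vertices and 4 edges, delete both glued faces → V=29, E=46, F=19.
Attach a pentagonal prism (V=10, E=15, F=7) along a 4-gon: merge 4 vertices and 4 edges, delete both glued faces → V=35, E=57, F=24.
Attach a regular dodecahedron (V=20, E=30, F=12) along a 5-gon: merge 5 vertices and 5 edges, delete both glued faces → V=50, E=82, F=34.
Check: V − E + F = 50 − 82 + 34 = 2.

50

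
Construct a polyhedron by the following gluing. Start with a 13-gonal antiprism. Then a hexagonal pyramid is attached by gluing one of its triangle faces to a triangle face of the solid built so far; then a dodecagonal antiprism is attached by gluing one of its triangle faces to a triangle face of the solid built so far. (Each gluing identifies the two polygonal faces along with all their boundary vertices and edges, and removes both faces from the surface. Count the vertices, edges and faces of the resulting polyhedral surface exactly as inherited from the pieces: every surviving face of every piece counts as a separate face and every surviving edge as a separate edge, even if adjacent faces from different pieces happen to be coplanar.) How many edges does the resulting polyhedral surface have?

106

A 13-gonal antiprism: V=26, E=52, F=28.
Attach a hexagonal pyramid (V=7, E=12, F=7) along a 3-gon: merge 3 vertices and 3 edges, delete both glued faces → V=30, E=61, F=33.
Attach a dodecagonal antiprism (V=24, E=48, F=26) along a 3-gon: merge 3 vertices and 3 edges, delete both glued faces → V=51, E=106, F=57.
Check: V − E + F = 51 − 106 + 57 = 2.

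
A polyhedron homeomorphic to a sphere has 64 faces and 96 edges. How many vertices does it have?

34

Here V − E + F = 2.
V = 2 + E − F = 2 + 96 − 64 = 34.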